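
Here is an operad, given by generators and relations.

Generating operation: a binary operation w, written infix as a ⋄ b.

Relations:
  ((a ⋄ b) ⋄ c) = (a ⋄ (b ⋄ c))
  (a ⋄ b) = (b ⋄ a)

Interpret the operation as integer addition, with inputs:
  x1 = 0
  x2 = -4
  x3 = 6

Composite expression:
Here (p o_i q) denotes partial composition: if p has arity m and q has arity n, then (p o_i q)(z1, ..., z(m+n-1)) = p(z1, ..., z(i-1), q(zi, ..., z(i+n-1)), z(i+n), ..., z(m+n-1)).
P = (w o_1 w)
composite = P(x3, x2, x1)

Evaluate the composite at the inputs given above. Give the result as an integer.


2

(x3 ⋄ x2) = 2
((x3 ⋄ x2) ⋄ x1) = 2


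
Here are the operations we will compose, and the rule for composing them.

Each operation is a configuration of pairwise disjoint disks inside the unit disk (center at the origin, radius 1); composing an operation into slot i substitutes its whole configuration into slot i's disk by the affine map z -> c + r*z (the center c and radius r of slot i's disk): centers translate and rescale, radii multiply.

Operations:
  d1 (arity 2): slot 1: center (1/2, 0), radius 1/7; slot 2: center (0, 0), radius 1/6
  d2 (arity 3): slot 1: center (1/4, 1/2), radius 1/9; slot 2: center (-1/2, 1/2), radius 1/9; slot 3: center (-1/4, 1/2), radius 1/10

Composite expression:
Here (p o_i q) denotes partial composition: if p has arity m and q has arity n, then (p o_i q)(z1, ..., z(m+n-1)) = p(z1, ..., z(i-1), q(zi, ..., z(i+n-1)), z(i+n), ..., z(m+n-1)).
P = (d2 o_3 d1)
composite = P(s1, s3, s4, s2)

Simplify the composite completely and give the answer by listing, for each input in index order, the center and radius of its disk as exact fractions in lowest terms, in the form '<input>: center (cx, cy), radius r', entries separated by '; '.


s1: center (1/4, 1/2), radius 1/9; s2: center (-1/4, 1/2), radius 1/60; s3: center (-1/2, 1/2), radius 1/9; s4: center (-1/5, 1/2), radius 1/70

Only the slot chain above each s matters under d2; compose those maps.
s1: after 1 affine step, its disk has center (1/4, 1/2), radius 1/9
s3: after 1 affine step, its disk has center (-1/2, 1/2), radius 1/9
s4: after 2 affine steps, its disk has center (-1/5, 1/2), radius 1/70
s2: after 2 affine steps, its disk has center (-1/4, 1/2), radius 1/60


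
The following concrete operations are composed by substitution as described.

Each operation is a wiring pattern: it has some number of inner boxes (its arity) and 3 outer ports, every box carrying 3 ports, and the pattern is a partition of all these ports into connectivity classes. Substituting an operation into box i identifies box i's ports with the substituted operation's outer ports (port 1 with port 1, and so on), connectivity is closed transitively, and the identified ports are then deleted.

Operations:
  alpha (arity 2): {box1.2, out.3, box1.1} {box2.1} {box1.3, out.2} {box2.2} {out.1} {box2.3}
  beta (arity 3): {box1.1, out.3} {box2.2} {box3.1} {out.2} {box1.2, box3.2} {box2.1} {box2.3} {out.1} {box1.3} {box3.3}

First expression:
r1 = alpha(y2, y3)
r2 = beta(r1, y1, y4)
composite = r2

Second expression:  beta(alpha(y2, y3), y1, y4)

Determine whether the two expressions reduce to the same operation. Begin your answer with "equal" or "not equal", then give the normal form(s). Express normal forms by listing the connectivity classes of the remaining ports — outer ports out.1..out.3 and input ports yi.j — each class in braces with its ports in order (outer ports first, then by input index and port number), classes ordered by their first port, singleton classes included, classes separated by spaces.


equal: each reduces to {out.1} {out.2} {out.3} {y1.1} {y1.2} {y1.3} {y2.1, y2.2} {y2.3, y4.2} {y3.1} {y3.2} {y3.3} {y4.1} {y4.3}

The first expression, normalized: {out.1} {out.2} {out.3} {y1.1} {y1.2} {y1.3} {y2.1, y2.2} {y2.3, y4.2} {y3.1} {y3.2} {y3.3} {y4.1} {y4.3}
The second expression, normalized: {out.1} {out.2} {out.3} {y1.1} {y1.2} {y1.3} {y2.1, y2.2} {y2.3, y4.2} {y3.1} {y3.2} {y3.3} {y4.1} {y4.3}
One common form — equal.


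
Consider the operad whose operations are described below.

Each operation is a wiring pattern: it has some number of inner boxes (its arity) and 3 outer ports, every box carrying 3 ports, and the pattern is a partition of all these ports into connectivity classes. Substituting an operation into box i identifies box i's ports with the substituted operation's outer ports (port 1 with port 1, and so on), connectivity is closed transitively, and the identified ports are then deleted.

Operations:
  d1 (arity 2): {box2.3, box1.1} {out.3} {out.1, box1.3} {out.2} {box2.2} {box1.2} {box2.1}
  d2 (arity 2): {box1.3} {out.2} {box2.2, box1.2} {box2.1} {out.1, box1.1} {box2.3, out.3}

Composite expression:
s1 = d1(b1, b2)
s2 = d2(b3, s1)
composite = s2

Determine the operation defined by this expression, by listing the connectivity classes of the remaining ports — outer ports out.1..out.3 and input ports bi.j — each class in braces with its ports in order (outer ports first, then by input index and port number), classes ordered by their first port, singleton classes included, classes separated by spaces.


{out.1, b3.1} {out.2} {out.3} {b1.1, b2.3} {b1.2} {b1.3} {b2.1} {b2.2} {b3.2} {b3.3}

Reachability decides: close wires over d2-identified ports.
composing d1 on (b1, b2), with out.j its own outer ports: {out.1, b1.3} {out.2} {out.3} {b1.1, b2.3} {b1.2} {b2.1} {b2.2}
composing d2 on (b3, b1, b2), with out.j its own outer ports: {out.1, b3.1} {out.2} {out.3} {b1.1, b2.3} {b1.2} {b1.3} {b2.1} {b2.2} {b3.2} {b3.3}


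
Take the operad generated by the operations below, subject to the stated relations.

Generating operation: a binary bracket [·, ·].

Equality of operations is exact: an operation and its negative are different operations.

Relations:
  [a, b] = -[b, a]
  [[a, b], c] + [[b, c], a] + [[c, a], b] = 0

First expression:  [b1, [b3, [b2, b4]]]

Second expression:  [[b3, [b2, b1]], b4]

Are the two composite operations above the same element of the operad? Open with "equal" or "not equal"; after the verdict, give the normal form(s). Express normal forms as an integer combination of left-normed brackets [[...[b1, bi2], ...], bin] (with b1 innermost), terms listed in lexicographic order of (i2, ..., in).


not equal; the first gives -[[[b1, b2], b4], b3] + [[[b1, b3], b2], b4] - [[[b1, b3], b4], b2] + [[[b1, b4], b2], b3] and the second [[[b1, b2], b3], b4]

The first expression reduces to -[[[b1, b2], b4], b3] + [[[b1, b3], b2], b4] - [[[b1, b3], b4], b2] + [[[b1, b4], b2], b3]
The second expression reduces to [[[b1, b2], b3], b4]
Distinct normal forms: not equal.


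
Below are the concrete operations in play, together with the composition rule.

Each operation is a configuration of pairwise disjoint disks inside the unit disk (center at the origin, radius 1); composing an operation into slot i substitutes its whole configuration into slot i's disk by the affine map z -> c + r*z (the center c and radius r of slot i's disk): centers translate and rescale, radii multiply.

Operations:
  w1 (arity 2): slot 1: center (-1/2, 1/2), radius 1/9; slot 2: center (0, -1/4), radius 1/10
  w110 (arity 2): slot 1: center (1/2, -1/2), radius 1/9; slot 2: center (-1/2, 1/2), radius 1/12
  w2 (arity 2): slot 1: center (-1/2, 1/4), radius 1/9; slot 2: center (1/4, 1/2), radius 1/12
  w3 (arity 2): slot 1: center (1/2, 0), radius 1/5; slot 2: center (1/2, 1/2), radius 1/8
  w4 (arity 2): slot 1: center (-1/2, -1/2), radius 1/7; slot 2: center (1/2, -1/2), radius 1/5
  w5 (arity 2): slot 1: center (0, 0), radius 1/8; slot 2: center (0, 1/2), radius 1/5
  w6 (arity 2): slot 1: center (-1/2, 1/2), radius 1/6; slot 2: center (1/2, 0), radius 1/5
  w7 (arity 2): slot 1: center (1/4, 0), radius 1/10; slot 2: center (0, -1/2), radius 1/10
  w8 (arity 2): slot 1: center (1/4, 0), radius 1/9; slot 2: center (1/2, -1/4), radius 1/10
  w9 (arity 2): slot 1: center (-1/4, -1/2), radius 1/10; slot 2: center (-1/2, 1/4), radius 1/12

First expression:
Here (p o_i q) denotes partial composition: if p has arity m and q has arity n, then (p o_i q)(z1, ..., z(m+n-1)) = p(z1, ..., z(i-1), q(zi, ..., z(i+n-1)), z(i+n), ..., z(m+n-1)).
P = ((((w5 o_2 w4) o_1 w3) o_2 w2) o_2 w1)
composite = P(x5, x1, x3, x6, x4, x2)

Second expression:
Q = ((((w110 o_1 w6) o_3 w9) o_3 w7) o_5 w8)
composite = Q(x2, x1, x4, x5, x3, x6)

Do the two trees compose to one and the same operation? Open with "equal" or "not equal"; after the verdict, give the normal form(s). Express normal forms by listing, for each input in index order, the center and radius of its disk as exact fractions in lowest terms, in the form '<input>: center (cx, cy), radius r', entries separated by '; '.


not equal — first x1: center (31/576, 155/2304), radius 1/5184; x2: center (1/10, 2/5), radius 1/25; x3: center (7/128, 19/288), radius 1/5760; x4: center (-1/10, 2/5), radius 1/35; x5: center (1/16, 0), radius 1/40; x6: center (17/256, 9/128), radius 1/768, second x1: center (5/9, -1/2), radius 1/45; x2: center (4/9, -4/9), radius 1/54; x3: center (-311/576, 25/48), radius 1/1296; x4: center (-83/160, 11/24), radius 1/1200; x5: center (-25/48, 109/240), radius 1/1200; x6: center (-155/288, 299/576), radius 1/1440

The first expression reduces to x1: center (31/576, 155/2304), radius 1/5184; x2: center (1/10, 2/5), radius 1/25; x3: center (7/128, 19/288), radius 1/5760; x4: center (-1/10, 2/5), radius 1/35; x5: center (1/16, 0), radius 1/40; x6: center (17/256, 9/128), radius 1/768
The second expression reduces to x1: center (5/9, -1/2), radius 1/45; x2: center (4/9, -4/9), radius 1/54; x3: center (-311/576, 25/48), radius 1/1296; x4: center (-83/160, 11/24), radius 1/1200; x5: center (-25/48, 109/240), radius 1/1200; x6: center (-155/288, 299/576), radius 1/1440
Distinct normal forms: not equal.


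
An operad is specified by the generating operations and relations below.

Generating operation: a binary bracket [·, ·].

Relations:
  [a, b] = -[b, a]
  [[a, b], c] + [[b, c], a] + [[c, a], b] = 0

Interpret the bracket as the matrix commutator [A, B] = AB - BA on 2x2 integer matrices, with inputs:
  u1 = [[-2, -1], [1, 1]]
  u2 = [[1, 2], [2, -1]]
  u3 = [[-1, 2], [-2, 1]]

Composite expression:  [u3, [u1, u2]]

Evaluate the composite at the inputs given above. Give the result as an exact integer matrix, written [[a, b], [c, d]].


[[8, 24], [32, -8]]

[u1, u2] = [[-4, -4], [8, 4]]
[u3, [u1, u2]] = [[8, 24], [32, -8]]


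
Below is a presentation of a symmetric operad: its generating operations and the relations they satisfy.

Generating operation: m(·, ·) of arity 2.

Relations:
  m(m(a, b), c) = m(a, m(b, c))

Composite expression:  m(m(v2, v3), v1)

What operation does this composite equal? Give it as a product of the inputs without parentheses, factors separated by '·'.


The m-tree's shape is irrelevant; the v-reading-order decides.
m(v2, v3) collapses to v2 · v3
m(m(v2, v3), v1) collapses to v2 · v3 · v1

v2 · v3 · v1


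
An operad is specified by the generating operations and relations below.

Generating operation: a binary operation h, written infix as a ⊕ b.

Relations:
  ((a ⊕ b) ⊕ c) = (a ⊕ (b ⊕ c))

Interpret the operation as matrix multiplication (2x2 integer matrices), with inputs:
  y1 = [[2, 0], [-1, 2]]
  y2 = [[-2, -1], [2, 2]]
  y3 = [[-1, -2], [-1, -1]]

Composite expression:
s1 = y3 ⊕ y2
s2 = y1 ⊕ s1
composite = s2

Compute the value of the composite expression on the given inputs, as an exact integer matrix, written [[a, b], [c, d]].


(y3 ⊕ y2) = [[-2, -3], [0, -1]]
(y1 ⊕ (y3 ⊕ y2)) = [[-4, -6], [2, 1]]

[[-4, -6], [2, 1]]


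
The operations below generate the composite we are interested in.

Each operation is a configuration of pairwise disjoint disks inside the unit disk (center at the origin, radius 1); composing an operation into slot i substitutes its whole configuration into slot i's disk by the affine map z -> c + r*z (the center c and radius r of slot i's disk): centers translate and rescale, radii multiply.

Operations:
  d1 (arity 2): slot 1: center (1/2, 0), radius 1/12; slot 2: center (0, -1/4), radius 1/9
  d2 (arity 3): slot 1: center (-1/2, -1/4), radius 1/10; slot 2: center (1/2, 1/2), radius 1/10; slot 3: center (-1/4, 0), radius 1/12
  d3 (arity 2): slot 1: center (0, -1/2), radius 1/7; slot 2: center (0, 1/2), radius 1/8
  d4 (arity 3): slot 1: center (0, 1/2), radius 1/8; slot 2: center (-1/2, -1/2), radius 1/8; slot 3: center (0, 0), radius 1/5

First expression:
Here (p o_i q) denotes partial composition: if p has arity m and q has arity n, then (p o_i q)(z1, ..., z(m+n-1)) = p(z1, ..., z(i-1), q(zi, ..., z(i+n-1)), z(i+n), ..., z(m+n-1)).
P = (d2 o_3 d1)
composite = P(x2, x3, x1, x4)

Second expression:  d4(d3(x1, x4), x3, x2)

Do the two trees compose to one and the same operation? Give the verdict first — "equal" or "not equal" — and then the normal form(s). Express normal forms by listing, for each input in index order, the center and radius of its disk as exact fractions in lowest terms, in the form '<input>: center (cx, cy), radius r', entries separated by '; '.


not equal: they reduce to x1: center (-5/24, 0), radius 1/144; x2: center (-1/2, -1/4), radius 1/10; x3: center (1/2, 1/2), radius 1/10; x4: center (-1/4, -1/48), radius 1/108 and x1: center (0, 7/16), radius 1/56; x2: center (0, 0), radius 1/5; x3: center (-1/2, -1/2), radius 1/8; x4: center (0, 9/16), radius 1/64

In normal form, the first expression is x1: center (-5/24, 0), radius 1/144; x2: center (-1/2, -1/4), radius 1/10; x3: center (1/2, 1/2), radius 1/10; x4: center (-1/4, -1/48), radius 1/108
In normal form, the second expression is x1: center (0, 7/16), radius 1/56; x2: center (0, 0), radius 1/5; x3: center (-1/2, -1/2), radius 1/8; x4: center (0, 9/16), radius 1/64
The forms do not match — not equal.


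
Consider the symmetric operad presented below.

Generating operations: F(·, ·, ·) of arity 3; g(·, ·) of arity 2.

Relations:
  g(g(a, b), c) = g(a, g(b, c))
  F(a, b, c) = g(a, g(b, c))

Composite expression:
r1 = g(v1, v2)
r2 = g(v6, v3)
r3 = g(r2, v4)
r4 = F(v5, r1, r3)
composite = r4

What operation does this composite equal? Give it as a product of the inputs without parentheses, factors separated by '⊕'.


Key point: F is associative — brackets drop, the v-order remains.
g(v1, v2) linearizes to v1 ⊕ v2
g(v6, v3) linearizes to v6 ⊕ v3
g(g(v6, v3), v4) linearizes to v6 ⊕ v3 ⊕ v4
F(v5, g(v1, v2), g(g(v6, v3), v4)) linearizes to v5 ⊕ v1 ⊕ v2 ⊕ v6 ⊕ v3 ⊕ v4

v5 ⊕ v1 ⊕ v2 ⊕ v6 ⊕ v3 ⊕ v4


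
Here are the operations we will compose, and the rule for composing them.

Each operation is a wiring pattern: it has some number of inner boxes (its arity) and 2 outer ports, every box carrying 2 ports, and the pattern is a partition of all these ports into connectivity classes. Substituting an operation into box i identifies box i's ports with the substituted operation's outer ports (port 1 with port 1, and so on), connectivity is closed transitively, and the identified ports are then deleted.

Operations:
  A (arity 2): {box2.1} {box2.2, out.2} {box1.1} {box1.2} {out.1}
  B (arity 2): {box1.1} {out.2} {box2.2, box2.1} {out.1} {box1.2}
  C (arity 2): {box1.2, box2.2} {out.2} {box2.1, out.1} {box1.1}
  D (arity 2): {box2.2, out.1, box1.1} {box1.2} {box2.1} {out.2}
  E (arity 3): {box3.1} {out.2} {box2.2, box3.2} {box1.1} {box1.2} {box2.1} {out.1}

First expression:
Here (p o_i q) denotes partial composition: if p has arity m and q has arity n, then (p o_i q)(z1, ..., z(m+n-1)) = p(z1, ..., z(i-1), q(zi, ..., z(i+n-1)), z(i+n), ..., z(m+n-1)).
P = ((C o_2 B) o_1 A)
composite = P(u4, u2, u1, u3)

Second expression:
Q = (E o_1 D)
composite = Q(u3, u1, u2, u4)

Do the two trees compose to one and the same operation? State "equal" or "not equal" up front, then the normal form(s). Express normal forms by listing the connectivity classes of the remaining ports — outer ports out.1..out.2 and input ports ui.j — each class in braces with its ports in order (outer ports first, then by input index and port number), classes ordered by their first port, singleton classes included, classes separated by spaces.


not equal; first: {out.1} {out.2} {u1.1} {u1.2} {u2.1} {u2.2} {u3.1, u3.2} {u4.1} {u4.2}; second: {out.1} {out.2} {u1.1} {u1.2, u3.1} {u2.1} {u2.2, u4.2} {u3.2} {u4.1}

The first composite normalizes to {out.1} {out.2} {u1.1} {u1.2} {u2.1} {u2.2} {u3.1, u3.2} {u4.1} {u4.2}
The second composite normalizes to {out.1} {out.2} {u1.1} {u1.2, u3.1} {u2.1} {u2.2, u4.2} {u3.2} {u4.1}
The normal forms differ: not equal.


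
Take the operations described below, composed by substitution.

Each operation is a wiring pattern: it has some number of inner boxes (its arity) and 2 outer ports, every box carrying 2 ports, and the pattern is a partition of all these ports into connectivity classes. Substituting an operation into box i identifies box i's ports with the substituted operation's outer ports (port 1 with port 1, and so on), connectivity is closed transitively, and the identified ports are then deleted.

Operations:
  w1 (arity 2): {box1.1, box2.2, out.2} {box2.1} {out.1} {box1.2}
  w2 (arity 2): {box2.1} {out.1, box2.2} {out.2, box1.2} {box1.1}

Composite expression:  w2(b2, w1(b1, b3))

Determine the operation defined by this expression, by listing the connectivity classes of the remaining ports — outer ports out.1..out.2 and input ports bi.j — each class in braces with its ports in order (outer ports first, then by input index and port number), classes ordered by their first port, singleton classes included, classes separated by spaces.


{out.1, b1.1, b3.2} {out.2, b2.2} {b1.2} {b2.1} {b3.1}

Reachability decides: close wires over w2-identified ports.
composing w1 on (b1, b3), with out.j its own outer ports: {out.1} {out.2, b1.1, b3.2} {b1.2} {b3.1}
composing w2 on (b2, b1, b3), with out.j its own outer ports: {out.1, b1.1, b3.2} {out.2, b2.2} {b1.2} {b2.1} {b3.1}


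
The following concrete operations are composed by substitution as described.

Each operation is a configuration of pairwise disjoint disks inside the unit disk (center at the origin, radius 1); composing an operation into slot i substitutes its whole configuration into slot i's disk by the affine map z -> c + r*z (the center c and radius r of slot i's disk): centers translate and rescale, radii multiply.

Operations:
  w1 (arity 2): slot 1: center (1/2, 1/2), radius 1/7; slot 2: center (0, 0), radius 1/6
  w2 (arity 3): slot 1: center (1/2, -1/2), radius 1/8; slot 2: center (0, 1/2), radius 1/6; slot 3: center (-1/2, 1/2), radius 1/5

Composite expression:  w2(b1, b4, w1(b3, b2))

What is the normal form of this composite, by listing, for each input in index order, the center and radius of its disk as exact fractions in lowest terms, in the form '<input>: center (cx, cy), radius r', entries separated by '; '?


b1: center (1/2, -1/2), radius 1/8; b2: center (-1/2, 1/2), radius 1/30; b3: center (-2/5, 3/5), radius 1/35; b4: center (0, 1/2), radius 1/6

Each b-disk chains the slot maps above it in w2; radii multiply.
input b1: applying the 1 nested substitution gives center (1/2, -1/2), radius 1/8
input b4: applying the 1 nested substitution gives center (0, 1/2), radius 1/6
input b3: applying the 2 nested substitutions gives center (-2/5, 3/5), radius 1/35
input b2: applying the 2 nested substitutions gives center (-1/2, 1/2), radius 1/30


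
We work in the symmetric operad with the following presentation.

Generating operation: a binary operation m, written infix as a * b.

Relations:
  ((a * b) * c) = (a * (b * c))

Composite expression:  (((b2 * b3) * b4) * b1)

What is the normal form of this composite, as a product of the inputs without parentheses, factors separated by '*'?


b2 * b3 * b4 * b1

Key point: m is associative — brackets drop, the b-order remains.
(b2 * b3) unparenthesizes to b2 * b3
((b2 * b3) * b4) unparenthesizes to b2 * b3 * b4
(((b2 * b3) * b4) * b1) unparenthesizes to b2 * b3 * b4 * b1


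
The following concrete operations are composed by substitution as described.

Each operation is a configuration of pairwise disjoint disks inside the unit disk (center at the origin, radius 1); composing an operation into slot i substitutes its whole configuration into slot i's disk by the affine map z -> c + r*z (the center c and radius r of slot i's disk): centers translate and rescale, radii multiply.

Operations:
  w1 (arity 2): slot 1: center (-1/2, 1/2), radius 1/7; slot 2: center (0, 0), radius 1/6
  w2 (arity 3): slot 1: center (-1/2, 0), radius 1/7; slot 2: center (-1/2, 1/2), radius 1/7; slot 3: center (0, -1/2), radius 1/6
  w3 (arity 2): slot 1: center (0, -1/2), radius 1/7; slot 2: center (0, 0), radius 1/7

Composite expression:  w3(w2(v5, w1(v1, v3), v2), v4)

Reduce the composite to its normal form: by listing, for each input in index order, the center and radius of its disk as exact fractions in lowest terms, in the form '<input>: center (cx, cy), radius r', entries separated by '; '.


v1: center (-4/49, -41/98), radius 1/343; v2: center (0, -4/7), radius 1/42; v3: center (-1/14, -3/7), radius 1/294; v4: center (0, 0), radius 1/7; v5: center (-1/14, -1/2), radius 1/49


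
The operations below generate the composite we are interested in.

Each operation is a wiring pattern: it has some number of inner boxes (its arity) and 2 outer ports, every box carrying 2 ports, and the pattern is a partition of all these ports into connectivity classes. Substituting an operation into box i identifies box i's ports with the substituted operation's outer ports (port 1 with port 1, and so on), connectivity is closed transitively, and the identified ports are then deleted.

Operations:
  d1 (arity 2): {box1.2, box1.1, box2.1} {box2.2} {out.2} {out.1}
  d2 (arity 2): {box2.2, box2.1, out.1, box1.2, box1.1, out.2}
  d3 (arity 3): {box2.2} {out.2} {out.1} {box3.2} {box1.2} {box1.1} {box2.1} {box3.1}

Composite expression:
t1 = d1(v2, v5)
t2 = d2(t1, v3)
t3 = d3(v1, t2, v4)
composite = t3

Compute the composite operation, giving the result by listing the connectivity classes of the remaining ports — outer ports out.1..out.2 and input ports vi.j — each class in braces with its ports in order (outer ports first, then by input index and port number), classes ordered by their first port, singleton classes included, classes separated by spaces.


{out.1} {out.2} {v1.1} {v1.2} {v2.1, v2.2, v5.1} {v3.1, v3.2} {v4.1} {v4.2} {v5.2}

Reachability decides: close wires over d3-identified ports.
d1 over (v2, v5) gives {out.1} {out.2} {v2.1, v2.2, v5.1} {v5.2}, out.j being that stage's outer ports
d2 over (v2, v5, v3) gives {out.1, out.2, v3.1, v3.2} {v2.1, v2.2, v5.1} {v5.2}, out.j being that stage's outer ports
d3 over (v1, v2, v5, v3, v4) gives {out.1} {out.2} {v1.1} {v1.2} {v2.1, v2.2, v5.1} {v3.1, v3.2} {v4.1} {v4.2} {v5.2}, out.j being that stage's outer ports


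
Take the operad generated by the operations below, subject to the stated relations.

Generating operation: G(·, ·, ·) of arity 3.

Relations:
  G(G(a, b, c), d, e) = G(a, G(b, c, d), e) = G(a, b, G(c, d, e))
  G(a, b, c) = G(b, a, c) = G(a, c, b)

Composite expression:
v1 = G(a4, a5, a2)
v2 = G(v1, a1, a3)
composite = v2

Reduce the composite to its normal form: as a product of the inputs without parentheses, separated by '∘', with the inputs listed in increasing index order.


With G associative and commutative, the a-input set is all that matters.
G(a4, a5, a2) flattens to a4 ∘ a5 ∘ a2
G(G(a4, a5, a2), a1, a3) flattens to a4 ∘ a5 ∘ a2 ∘ a1 ∘ a3
putting the inputs in ascending order: a1 ∘ a2 ∘ a3 ∘ a4 ∘ a5

a1 ∘ a2 ∘ a3 ∘ a4 ∘ a5


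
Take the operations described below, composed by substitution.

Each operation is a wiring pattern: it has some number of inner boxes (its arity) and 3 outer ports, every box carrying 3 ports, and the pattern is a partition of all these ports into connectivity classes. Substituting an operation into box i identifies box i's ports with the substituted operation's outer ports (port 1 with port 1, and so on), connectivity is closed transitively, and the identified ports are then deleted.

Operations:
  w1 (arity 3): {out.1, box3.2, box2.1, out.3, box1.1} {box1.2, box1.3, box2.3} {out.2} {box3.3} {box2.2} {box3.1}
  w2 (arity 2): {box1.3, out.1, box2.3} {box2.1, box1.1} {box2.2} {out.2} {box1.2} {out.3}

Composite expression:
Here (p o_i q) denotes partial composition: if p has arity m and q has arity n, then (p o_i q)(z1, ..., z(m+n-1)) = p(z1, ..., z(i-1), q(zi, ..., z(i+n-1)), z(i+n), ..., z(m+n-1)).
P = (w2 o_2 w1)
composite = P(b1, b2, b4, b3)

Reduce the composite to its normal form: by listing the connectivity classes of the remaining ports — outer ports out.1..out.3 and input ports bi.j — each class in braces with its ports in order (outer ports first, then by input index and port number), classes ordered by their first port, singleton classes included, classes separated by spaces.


{out.1, b1.1, b1.3, b2.1, b3.2, b4.1} {out.2} {out.3} {b1.2} {b2.2, b2.3, b4.3} {b3.1} {b3.3} {b4.2}

Treat the ports identified at w2 as solder joints: merge, then drop.
w1 over (b2, b4, b3) gives {out.1, out.3, b2.1, b3.2, b4.1} {out.2} {b2.2, b2.3, b4.3} {b3.1} {b3.3} {b4.2}, out.j being that stage's outer ports
w2 over (b1, b2, b4, b3) gives {out.1, b1.1, b1.3, b2.1, b3.2, b4.1} {out.2} {out.3} {b1.2} {b2.2, b2.3, b4.3} {b3.1} {b3.3} {b4.2}, out.j being that stage's outer ports


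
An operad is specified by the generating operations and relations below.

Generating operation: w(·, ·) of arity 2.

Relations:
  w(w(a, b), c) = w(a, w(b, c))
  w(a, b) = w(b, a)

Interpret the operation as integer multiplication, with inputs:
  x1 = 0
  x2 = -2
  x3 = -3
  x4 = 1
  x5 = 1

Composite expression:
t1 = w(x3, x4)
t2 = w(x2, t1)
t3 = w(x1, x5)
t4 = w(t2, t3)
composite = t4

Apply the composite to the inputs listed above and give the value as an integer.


w(x3, x4) = -3
w(x2, w(x3, x4)) = 6
w(x1, x5) = 0
w(w(x2, w(x3, x4)), w(x1, x5)) = 0

0


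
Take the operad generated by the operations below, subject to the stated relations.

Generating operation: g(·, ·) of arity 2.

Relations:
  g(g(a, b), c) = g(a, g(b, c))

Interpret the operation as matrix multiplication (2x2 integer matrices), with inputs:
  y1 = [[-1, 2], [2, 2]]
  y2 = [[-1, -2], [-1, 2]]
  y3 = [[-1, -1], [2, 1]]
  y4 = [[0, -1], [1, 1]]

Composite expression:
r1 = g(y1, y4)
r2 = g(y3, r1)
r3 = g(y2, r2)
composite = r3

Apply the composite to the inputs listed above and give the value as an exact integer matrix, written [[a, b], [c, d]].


g(y1, y4) = [[2, 3], [2, 0]]
g(y3, g(y1, y4)) = [[-4, -3], [6, 6]]
g(y2, g(y3, g(y1, y4))) = [[-8, -9], [16, 15]]

[[-8, -9], [16, 15]]


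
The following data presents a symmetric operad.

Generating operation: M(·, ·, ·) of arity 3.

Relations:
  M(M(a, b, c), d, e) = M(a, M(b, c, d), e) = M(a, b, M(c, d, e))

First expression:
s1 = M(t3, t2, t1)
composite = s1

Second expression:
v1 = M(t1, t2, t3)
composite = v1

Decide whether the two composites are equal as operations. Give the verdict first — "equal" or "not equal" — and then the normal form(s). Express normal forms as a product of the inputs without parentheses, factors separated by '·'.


not equal: they reduce to t3 · t2 · t1 and t1 · t2 · t3

The first composite normalizes to t3 · t2 · t1
The second composite normalizes to t1 · t2 · t3
They disagree, so not equal.


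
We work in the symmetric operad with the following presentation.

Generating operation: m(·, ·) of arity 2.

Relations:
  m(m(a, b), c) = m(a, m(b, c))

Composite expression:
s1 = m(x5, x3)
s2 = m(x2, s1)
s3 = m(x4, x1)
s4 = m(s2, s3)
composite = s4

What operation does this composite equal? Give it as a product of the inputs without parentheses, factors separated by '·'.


x2 · x5 · x3 · x4 · x1

The m-tree's shape is irrelevant; the x-reading-order decides.
m(x5, x3) unparenthesizes to x5 · x3
m(x2, m(x5, x3)) unparenthesizes to x2 · x5 · x3
m(x4, x1) unparenthesizes to x4 · x1
m(m(x2, m(x5, x3)), m(x4, x1)) unparenthesizes to x2 · x5 · x3 · x4 · x1


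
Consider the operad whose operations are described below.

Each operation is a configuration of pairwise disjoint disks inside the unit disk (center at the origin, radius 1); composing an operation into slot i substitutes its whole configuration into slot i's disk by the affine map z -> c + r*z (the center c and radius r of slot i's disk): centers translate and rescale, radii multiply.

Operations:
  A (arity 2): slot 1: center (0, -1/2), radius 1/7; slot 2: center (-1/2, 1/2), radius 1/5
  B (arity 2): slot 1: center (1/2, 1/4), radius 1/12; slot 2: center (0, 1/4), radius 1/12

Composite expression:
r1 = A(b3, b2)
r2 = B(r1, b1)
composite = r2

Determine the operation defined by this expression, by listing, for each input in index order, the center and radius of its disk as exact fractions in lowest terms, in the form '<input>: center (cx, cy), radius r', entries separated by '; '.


b1: center (0, 1/4), radius 1/12; b2: center (11/24, 7/24), radius 1/60; b3: center (1/2, 5/24), radius 1/84

Each b-disk chains the slot maps above it in B; radii multiply.
b3: after 2 affine steps, its disk has center (1/2, 5/24), radius 1/84
b2: after 2 affine steps, its disk has center (11/24, 7/24), radius 1/60
b1: after 1 affine step, its disk has center (0, 1/4), radius 1/12


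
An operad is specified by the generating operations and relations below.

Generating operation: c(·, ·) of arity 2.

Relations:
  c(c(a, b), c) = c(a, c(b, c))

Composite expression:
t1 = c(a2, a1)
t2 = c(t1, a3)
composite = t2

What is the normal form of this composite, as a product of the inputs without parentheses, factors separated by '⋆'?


a2 ⋆ a1 ⋆ a3

Key point: c is associative — brackets drop, the a-order remains.
c(a2, a1) linearizes to a2 ⋆ a1
c(c(a2, a1), a3) linearizes to a2 ⋆ a1 ⋆ a3


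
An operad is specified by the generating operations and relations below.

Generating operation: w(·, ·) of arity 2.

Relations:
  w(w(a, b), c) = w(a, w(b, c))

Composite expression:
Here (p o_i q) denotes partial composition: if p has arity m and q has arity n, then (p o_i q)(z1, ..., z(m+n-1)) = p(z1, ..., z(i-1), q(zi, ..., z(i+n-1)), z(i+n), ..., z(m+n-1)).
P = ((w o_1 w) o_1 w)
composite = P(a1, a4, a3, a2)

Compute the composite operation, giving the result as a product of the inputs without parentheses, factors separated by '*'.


a1 * a4 * a3 * a2


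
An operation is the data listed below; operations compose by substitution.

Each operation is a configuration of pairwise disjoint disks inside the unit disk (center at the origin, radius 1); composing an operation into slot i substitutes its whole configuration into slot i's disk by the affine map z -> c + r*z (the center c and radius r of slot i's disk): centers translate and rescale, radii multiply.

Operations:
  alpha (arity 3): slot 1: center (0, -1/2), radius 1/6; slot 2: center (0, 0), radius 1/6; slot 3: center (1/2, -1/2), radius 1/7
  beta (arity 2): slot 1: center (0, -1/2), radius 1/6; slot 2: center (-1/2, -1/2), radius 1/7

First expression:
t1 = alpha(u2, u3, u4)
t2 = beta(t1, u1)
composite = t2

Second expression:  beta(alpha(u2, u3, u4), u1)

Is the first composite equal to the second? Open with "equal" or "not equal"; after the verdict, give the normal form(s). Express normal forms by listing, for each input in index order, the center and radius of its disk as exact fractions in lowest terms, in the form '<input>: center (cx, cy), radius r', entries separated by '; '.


equal: each reduces to u1: center (-1/2, -1/2), radius 1/7; u2: center (0, -7/12), radius 1/36; u3: center (0, -1/2), radius 1/36; u4: center (1/12, -7/12), radius 1/42

The first composite normalizes to u1: center (-1/2, -1/2), radius 1/7; u2: center (0, -7/12), radius 1/36; u3: center (0, -1/2), radius 1/36; u4: center (1/12, -7/12), radius 1/42
The second composite normalizes to u1: center (-1/2, -1/2), radius 1/7; u2: center (0, -7/12), radius 1/36; u3: center (0, -1/2), radius 1/36; u4: center (1/12, -7/12), radius 1/42
Same normal form: equal.


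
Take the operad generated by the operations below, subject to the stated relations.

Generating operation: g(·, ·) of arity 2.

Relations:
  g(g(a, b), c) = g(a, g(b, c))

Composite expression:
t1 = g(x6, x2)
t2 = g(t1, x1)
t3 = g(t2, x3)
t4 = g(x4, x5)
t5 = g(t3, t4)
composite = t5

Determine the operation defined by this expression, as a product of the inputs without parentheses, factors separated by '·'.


Key point: g is associative — brackets drop, the x-order remains.
g(x6, x2) collapses to x6 · x2
g(g(x6, x2), x1) collapses to x6 · x2 · x1
g(g(g(x6, x2), x1), x3) collapses to x6 · x2 · x1 · x3
g(x4, x5) collapses to x4 · x5
g(g(g(g(x6, x2), x1), x3), g(x4, x5)) collapses to x6 · x2 · x1 · x3 · x4 · x5

x6 · x2 · x1 · x3 · x4 · x5


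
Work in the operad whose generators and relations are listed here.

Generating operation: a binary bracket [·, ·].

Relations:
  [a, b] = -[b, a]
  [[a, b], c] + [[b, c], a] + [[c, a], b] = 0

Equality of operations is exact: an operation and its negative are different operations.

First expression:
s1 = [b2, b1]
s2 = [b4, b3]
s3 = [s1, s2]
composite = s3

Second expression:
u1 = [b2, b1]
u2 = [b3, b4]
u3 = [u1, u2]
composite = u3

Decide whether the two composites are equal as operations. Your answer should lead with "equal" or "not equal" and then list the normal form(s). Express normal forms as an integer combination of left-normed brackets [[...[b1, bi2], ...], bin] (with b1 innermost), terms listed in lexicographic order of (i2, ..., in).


not equal; first: [[[b1, b2], b3], b4] - [[[b1, b2], b4], b3]; second: -[[[b1, b2], b3], b4] + [[[b1, b2], b4], b3]

The first expression reduces to [[[b1, b2], b3], b4] - [[[b1, b2], b4], b3]
The second expression reduces to -[[[b1, b2], b3], b4] + [[[b1, b2], b4], b3]
They disagree, so not equal.


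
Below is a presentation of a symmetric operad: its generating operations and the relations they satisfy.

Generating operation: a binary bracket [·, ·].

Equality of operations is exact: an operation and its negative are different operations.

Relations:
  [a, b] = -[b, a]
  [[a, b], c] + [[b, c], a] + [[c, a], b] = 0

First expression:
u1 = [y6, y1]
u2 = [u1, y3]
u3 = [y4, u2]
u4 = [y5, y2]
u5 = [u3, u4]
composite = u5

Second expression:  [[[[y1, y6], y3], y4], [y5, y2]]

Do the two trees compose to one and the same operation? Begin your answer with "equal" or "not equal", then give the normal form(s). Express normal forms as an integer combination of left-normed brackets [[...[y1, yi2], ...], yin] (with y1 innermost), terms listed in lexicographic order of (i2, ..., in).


equal; both compose to -[[[[[y1, y6], y3], y4], y2], y5] + [[[[[y1, y6], y3], y4], y5], y2]

Normal form of the first expression: -[[[[[y1, y6], y3], y4], y2], y5] + [[[[[y1, y6], y3], y4], y5], y2]
Normal form of the second expression: -[[[[[y1, y6], y3], y4], y2], y5] + [[[[[y1, y6], y3], y4], y5], y2]
One common form — equal.


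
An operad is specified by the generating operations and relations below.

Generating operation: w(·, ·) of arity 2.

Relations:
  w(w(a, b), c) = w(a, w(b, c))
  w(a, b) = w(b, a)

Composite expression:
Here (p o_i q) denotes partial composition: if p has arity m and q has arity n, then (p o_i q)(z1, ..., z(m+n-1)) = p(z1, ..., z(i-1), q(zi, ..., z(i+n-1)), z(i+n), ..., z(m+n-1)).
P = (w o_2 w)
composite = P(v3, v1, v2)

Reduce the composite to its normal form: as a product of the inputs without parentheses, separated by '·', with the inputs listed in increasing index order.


v1 · v2 · v3


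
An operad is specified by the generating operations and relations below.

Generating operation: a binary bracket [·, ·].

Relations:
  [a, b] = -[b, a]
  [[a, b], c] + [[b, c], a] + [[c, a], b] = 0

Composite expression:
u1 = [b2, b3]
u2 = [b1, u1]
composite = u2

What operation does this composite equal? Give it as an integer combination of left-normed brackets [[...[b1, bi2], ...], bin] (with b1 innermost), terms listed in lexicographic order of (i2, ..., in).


Skip Jacobi rewriting: expand, keep b1-initial words, read off terms.
Composite bracket: [b1, [b2, b3]]
Applying ab - ba throughout gives 4 signed words (2^2 = 4).
Collect the words opening with b1:
  b1b2b3 appears with sign +1, giving the term +[[b1, b2], b3]
  b1b3b2 appears with sign -1, giving the term -[[b1, b3], b2]

[[b1, b2], b3] - [[b1, b3], b2]


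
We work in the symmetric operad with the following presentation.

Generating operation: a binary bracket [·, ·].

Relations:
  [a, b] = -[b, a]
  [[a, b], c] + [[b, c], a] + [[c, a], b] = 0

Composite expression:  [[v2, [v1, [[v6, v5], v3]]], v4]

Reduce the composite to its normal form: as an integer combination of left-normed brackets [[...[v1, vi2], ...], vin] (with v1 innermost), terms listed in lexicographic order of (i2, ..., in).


-[[[[[v1, v3], v5], v6], v2], v4] + [[[[[v1, v3], v6], v5], v2], v4] + [[[[[v1, v5], v6], v3], v2], v4] - [[[[[v1, v6], v5], v3], v2], v4]

Antisymmetry and Jacobi reduce to v1-anchored left-normed brackets.
Composite bracket: [[v2, [v1, [[v6, v5], v3]]], v4]
Expanding via [a, b] = ab - ba: 32 signed words (2^5 = 32).
Words beginning with v1 determine it all:
  v1v3v5v6v2v4 (sign -1) contributes -[[[[[v1, v3], v5], v6], v2], v4]
  v1v3v6v5v2v4 (sign +1) contributes +[[[[[v1, v3], v6], v5], v2], v4]
  v1v5v6v3v2v4 (sign +1) contributes +[[[[[v1, v5], v6], v3], v2], v4]
  v1v6v5v3v2v4 (sign -1) contributes -[[[[[v1, v6], v5], v3], v2], v4]


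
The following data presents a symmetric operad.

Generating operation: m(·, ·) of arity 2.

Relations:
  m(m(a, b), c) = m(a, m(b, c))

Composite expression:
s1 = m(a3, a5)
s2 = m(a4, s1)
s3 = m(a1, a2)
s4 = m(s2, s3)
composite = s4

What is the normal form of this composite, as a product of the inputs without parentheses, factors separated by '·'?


Every regrouping of m is equal, so read the a-inputs in written order.
m(a3, a5) flattens to a3 · a5
m(a4, m(a3, a5)) flattens to a4 · a3 · a5
m(a1, a2) flattens to a1 · a2
m(m(a4, m(a3, a5)), m(a1, a2)) flattens to a4 · a3 · a5 · a1 · a2

a4 · a3 · a5 · a1 · a2


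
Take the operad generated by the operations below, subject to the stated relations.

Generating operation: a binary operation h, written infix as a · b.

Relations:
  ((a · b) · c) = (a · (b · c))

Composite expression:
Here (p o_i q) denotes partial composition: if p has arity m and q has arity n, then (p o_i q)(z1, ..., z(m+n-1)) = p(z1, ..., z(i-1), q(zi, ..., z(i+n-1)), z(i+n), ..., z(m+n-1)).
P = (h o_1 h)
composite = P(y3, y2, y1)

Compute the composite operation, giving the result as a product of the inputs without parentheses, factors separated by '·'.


y3 · y2 · y1

All parenthesizations of h agree; list the y-inputs left to right.
(y3 · y2) spells out as y3 · y2
((y3 · y2) · y1) spells out as y3 · y2 · y1


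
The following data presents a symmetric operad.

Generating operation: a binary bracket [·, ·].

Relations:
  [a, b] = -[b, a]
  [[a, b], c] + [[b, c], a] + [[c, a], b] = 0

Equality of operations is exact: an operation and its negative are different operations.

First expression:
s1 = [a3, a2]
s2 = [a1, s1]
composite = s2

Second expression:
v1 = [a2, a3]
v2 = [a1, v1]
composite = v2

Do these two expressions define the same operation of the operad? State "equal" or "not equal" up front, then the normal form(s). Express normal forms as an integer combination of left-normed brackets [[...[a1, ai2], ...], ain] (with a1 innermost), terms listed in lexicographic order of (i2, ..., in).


not equal: they reduce to -[[a1, a2], a3] + [[a1, a3], a2] and [[a1, a2], a3] - [[a1, a3], a2]


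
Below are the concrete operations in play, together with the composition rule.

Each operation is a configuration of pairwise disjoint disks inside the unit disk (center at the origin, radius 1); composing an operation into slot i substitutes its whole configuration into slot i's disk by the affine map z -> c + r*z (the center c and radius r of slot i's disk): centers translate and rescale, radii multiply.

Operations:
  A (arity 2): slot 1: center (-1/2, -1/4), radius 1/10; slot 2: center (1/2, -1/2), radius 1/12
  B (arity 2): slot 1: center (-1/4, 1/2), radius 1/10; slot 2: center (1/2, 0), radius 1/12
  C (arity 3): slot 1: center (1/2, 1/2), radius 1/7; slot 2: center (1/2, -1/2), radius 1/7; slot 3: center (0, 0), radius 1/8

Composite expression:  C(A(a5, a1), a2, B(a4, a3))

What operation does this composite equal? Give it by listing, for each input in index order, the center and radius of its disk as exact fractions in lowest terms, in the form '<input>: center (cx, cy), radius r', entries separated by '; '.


a1: center (4/7, 3/7), radius 1/84; a2: center (1/2, -1/2), radius 1/7; a3: center (1/16, 0), radius 1/96; a4: center (-1/32, 1/16), radius 1/80; a5: center (3/7, 13/28), radius 1/70

Below C, radii multiply path by path; the a-disk centers shift.
tracing a5 down its 2-map path: center (3/7, 13/28), radius 1/70
tracing a1 down its 2-map path: center (4/7, 3/7), radius 1/84
tracing a2 down its 1-map path: center (1/2, -1/2), radius 1/7
tracing a4 down its 2-map path: center (-1/32, 1/16), radius 1/80
tracing a3 down its 2-map path: center (1/16, 0), radius 1/96
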